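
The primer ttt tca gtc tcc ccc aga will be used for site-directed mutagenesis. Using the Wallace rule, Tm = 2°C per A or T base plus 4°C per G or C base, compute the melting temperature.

Counting bases: T=6, A=3, C=7, G=2
So N_AT = 9 and N_GC = 9.
Tm = 2(9) + 4(9) = 18 + 36 = 54°C

54°C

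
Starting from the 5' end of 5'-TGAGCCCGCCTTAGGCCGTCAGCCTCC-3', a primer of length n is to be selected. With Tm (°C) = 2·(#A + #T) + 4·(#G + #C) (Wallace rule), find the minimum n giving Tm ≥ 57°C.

First 16 bases: TGAGCCCGCCTTAGGC → Tm = 54°C (< 57°C)
First 17 bases: TGAGCCCGCCTTAGGCC → Tm = 58°C (≥ 57°C)
Since every base adds ≥2°C, Tm only increases with n, so the threshold is first crossed at n = 17.

n = 17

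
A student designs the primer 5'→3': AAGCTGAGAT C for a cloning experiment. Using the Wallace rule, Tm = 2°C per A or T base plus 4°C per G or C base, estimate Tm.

Counting bases: C=2, A=4, G=3, T=2
AT pairs contribute 6, GC pairs contribute 5.
Tm = 2(6) + 4(5) = 12 + 20 = 32°C

32°C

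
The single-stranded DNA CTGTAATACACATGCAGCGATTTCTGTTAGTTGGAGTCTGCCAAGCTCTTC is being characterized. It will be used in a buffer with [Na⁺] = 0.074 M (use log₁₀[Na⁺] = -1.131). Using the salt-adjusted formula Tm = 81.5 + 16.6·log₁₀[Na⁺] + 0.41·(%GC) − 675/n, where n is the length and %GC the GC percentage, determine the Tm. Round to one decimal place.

68.0°C

Length n = 51. Counting bases: A=11, T=17, G=11, C=12
G+C = 23, so %GC = 23/51 × 100 = 45.098%
Salt term: 16.6 × (-1.131) = -18.775
GC term: 0.41 × 45.098 = 18.49; length term: −675/51 = −13.235
Tm = 81.5 + (-18.775) + 18.49 − 13.235 = 67.98 → 68.0°C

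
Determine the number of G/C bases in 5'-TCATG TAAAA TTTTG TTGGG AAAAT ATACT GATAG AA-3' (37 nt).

9

Counting bases: T=13, C=2, G=7, A=15
Total G or C: 7 + 2 = 9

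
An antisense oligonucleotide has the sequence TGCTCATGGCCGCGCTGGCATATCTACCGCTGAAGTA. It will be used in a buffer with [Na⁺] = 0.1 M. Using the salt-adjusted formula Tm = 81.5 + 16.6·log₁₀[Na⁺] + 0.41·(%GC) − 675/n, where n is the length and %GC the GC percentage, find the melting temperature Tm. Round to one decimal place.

Length n = 37. Scanning the sequence gives C=11, T=9, A=7, G=10.
G+C = 21, so %GC = 21/37 × 100 = 56.757%
Salt term: 16.6 × (-1) = -16.6
GC term: 0.41 × 56.757 = 23.27; length term: −675/37 = −18.243
Tm = 81.5 + (-16.6) + 23.27 − 18.243 = 69.927 → 69.9°C

69.9°C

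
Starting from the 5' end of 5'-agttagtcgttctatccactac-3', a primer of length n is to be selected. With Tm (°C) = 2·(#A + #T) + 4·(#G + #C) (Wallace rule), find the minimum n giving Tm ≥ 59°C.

n = 22

First 21 bases: AGTTAGTCGTTCTATCCACTA → Tm = 58°C (< 59°C)
First 22 bases: AGTTAGTCGTTCTATCCACTAC → Tm = 62°C (≥ 59°C)
Each additional base adds 2°C (A/T) or 4°C (G/C), so Tm is non-decreasing in n; n = 22 is the first length to reach 59°C.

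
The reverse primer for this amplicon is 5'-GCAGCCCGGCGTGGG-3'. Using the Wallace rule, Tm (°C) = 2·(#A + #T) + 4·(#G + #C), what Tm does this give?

56°C

Scanning the sequence gives T=1, A=1, G=8, C=5.
AT pairs contribute 2, GC pairs contribute 13.
Tm = 2(2) + 4(13) = 4 + 52 = 56°C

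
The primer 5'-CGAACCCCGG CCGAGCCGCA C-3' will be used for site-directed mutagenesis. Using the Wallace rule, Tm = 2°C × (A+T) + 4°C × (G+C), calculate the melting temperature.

76°C

A=4, T=0, G=6, C=11
AT pairs contribute 4, GC pairs contribute 17.
Tm = 2×4 + 4×17 = 76°C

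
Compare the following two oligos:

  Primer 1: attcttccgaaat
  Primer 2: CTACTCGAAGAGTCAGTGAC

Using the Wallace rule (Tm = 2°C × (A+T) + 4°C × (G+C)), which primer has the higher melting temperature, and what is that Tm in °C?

Primer 2, 60°C

Primer 1: A+T=9, G+C=4 → Tm = 2(9)+4(4) = 34°C
Primer 2: A+T=10, G+C=10 → Tm = 2(10)+4(10) = 60°C
34°C vs 60°C → primer 2 is higher.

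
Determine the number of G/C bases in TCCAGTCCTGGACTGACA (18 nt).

10

Base counts: A=4, C=6, G=4, T=4
G+C = 4 + 6 = 10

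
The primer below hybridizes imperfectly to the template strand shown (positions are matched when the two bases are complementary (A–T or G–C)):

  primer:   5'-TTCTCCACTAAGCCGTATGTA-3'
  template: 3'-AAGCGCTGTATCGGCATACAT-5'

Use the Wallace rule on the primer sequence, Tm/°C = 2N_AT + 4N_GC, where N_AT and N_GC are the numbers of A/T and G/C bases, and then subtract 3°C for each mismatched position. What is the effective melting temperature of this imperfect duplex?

48°C

Primer base counts: A=5, T=7, G=3, C=6 → A+T=12, G+C=9
Perfect-match Tm = 2(12) + 4(9) = 24 + 36 = 60°C
Mismatches (positions where the bases are not complementary): 4 (at positions 4, 6, 9, 10)
Effective Tm = 60 − 4×3 = 60 − 12 = 48°C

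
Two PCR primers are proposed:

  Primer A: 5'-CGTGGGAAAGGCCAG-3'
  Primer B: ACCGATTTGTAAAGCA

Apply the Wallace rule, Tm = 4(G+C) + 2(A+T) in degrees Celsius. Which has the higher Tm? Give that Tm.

Primer A, 50°C

Primer A: A+T=5, G+C=10 → Tm = 2(5)+4(10) = 50°C
Primer B: A+T=10, G+C=6 → Tm = 2(10)+4(6) = 44°C
50°C vs 44°C → primer A is higher.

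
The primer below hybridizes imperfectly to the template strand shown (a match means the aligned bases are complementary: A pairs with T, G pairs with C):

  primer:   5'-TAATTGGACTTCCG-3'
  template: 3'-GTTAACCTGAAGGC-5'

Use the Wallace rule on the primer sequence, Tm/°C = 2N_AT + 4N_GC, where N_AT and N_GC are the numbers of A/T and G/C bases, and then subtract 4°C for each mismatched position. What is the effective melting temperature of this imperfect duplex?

36°C

Primer base counts: A=3, T=5, G=3, C=3 → A+T=8, G+C=6
Perfect-match Tm = 2(8) + 4(6) = 16 + 24 = 40°C
Mismatches (positions where the bases are not complementary): 1 (at position 1)
Effective Tm = 40 − 1×4 = 40 − 4 = 36°C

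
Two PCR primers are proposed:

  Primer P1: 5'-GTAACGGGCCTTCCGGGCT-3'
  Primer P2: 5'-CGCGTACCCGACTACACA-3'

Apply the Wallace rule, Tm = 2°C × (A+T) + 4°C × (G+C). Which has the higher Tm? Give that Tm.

Primer P1, 64°C

Primer P1: A+T=6, G+C=13 → Tm = 2(6)+4(13) = 64°C
Primer P2: A+T=7, G+C=11 → Tm = 2(7)+4(11) = 58°C
64°C vs 58°C → primer P1 is higher.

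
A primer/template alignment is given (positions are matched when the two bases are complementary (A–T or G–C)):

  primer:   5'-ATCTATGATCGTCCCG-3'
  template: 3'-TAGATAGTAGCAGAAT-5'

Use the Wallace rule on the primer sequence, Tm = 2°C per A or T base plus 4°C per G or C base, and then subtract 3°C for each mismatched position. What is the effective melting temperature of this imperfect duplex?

36°C

Primer base counts: A=3, T=5, G=3, C=5 → A+T=8, G+C=8
Perfect-match Tm = 2(8) + 4(8) = 16 + 32 = 48°C
Mismatches (positions where the bases are not complementary): 4 (at positions 7, 14, 15, 16)
Effective Tm = 48 − 4×3 = 48 − 12 = 36°C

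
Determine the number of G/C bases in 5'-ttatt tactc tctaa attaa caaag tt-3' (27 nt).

Scanning the sequence gives G=1, C=4, T=12, A=10.
Total G or C: 1 + 4 = 5

5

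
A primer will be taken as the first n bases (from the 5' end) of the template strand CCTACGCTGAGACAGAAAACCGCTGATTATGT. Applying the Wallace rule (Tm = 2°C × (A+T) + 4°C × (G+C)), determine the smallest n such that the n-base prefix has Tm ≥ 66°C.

First 21 bases: CCTACGCTGAGACAGAAAACC → Tm = 64°C (< 66°C)
First 22 bases: CCTACGCTGAGACAGAAAACCG → Tm = 68°C (≥ 66°C)
Since every base adds ≥2°C, Tm only increases with n, so the threshold is first crossed at n = 22.

n = 22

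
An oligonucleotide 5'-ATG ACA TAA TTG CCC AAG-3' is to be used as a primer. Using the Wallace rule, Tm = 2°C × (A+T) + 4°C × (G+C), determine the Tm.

50°C

Base counts: T=4, G=3, C=4, A=7
So N_AT = 11 and N_GC = 7.
Tm = 4·7 + 2·11 = 28 + 22 = 50°C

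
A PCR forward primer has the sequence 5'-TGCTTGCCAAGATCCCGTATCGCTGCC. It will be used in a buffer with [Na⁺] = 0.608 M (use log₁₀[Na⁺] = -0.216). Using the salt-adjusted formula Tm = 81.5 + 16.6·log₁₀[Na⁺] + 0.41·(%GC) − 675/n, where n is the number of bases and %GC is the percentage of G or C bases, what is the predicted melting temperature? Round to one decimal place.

77.2°C

Length n = 27. Scanning the sequence gives T=7, C=10, A=4, G=6.
G+C = 16, so %GC = 16/27 × 100 = 59.259%
Salt term: 16.6 × (-0.216) = -3.586
GC term: 0.41 × 59.259 = 24.296; length term: −675/27 = −25
Tm = 81.5 + (-3.586) + 24.296 − 25 = 77.21 → 77.2°C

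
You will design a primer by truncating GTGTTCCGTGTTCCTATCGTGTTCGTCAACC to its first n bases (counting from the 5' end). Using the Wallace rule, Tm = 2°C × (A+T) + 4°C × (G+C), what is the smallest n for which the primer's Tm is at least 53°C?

First 17 bases: GTGTTCCGTGTTCCTAT → Tm = 50°C (< 53°C)
First 18 bases: GTGTTCCGTGTTCCTATC → Tm = 54°C (≥ 53°C)
Since every base adds ≥2°C, Tm only increases with n, so the threshold is first crossed at n = 18.

n = 18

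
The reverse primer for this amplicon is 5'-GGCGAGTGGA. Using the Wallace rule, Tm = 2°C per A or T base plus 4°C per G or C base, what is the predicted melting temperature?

34°C

Scanning the sequence gives A=2, G=6, T=1, C=1.
So N_AT = 3 and N_GC = 7.
Tm = 4·7 + 2·3 = 28 + 6 = 34°C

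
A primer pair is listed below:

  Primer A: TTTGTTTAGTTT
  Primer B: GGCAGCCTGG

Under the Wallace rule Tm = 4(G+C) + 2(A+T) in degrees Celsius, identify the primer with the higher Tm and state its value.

Primer A: A+T=10, G+C=2 → Tm = 2(10)+4(2) = 28°C
Primer B: A+T=2, G+C=8 → Tm = 2(2)+4(8) = 36°C
28°C vs 36°C → primer B is higher.

Primer B, 36°C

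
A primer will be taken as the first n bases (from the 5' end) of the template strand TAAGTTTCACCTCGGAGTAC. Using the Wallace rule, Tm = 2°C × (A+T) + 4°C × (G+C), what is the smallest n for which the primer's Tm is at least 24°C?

First 9 bases: TAAGTTTCA → Tm = 22°C (< 24°C)
First 10 bases: TAAGTTTCAC → Tm = 26°C (≥ 24°C)
Since every base adds ≥2°C, Tm only increases with n, so the threshold is first crossed at n = 10.

n = 10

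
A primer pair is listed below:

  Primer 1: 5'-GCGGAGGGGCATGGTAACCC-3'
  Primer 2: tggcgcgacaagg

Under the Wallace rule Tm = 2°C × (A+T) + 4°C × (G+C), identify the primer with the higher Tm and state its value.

Primer 1: A+T=6, G+C=14 → Tm = 2(6)+4(14) = 68°C
Primer 2: A+T=4, G+C=9 → Tm = 2(4)+4(9) = 44°C
68°C vs 44°C → primer 1 is higher.

Primer 1, 68°C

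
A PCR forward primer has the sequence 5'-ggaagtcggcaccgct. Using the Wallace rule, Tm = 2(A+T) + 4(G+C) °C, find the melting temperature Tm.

54°C

Counting bases: C=5, A=3, T=2, G=6
So N_AT = 5 and N_GC = 11.
Tm = 2×5 + 4×11 = 54°C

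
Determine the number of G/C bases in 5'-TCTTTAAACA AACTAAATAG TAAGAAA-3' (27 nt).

5

Base counts: G=2, T=7, A=15, C=3
Total G or C: 2 + 3 = 5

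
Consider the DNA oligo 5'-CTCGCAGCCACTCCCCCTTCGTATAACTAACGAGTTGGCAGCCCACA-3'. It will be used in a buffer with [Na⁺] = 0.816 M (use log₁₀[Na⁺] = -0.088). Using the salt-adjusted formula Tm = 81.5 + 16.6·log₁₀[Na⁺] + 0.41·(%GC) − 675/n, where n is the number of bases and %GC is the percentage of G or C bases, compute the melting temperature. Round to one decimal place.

89.2°C

Length n = 47. Base counts: A=11, C=19, T=9, G=8
G+C = 27, so %GC = 27/47 × 100 = 57.447%
Salt term: 16.6 × (-0.088) = -1.461
GC term: 0.41 × 57.447 = 23.553; length term: −675/47 = −14.362
Tm = 81.5 + (-1.461) + 23.553 − 14.362 = 89.23 → 89.2°C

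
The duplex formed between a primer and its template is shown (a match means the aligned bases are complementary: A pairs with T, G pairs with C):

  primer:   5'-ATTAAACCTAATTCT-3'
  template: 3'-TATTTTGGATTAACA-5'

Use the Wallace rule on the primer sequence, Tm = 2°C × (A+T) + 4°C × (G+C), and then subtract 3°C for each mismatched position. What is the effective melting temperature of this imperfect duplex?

30°C

Primer base counts: A=6, T=6, G=0, C=3 → A+T=12, G+C=3
Perfect-match Tm = 2(12) + 4(3) = 24 + 12 = 36°C
Mismatches (positions where the bases are not complementary): 2 (at positions 3, 14)
Effective Tm = 36 − 2×3 = 36 − 6 = 30°C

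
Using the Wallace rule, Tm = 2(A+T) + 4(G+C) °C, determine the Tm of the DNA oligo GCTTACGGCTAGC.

Counting bases: C=4, A=2, G=4, T=3
A+T = 5, G+C = 8
Tm = 4·8 + 2·5 = 32 + 10 = 42°C

42°C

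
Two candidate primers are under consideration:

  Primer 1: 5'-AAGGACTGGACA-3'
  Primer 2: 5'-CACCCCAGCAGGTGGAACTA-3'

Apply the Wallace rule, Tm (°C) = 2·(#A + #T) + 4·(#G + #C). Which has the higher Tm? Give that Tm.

Primer 2, 64°C

Primer 1: A+T=6, G+C=6 → Tm = 2(6)+4(6) = 36°C
Primer 2: A+T=8, G+C=12 → Tm = 2(8)+4(12) = 64°C
36°C vs 64°C → primer 2 is higher.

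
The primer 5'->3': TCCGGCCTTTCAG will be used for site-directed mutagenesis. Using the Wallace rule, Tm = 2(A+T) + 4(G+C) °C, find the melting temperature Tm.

42°C

Scanning the sequence gives C=5, G=3, T=4, A=1.
AT pairs contribute 5, GC pairs contribute 8.
Tm = 2×5 + 4×8 = 42°C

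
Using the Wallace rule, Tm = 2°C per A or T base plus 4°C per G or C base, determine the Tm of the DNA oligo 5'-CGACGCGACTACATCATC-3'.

56°C

C=7, G=3, A=5, T=3
AT pairs contribute 8, GC pairs contribute 10.
Tm = 2×8 + 4×10 = 56°C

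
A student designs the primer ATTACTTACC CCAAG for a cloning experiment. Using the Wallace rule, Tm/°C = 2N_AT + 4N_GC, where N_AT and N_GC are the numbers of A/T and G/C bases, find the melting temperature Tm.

42°C

Scanning the sequence gives A=5, G=1, C=5, T=4.
A+T = 9, G+C = 6
Tm = 4·6 + 2·9 = 24 + 18 = 42°C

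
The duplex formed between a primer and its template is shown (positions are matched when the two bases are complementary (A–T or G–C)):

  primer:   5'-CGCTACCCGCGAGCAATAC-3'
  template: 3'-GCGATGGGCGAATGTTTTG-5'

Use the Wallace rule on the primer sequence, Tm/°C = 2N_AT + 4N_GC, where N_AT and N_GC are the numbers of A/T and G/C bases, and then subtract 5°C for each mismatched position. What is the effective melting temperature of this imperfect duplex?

Primer base counts: A=5, T=2, G=4, C=8 → A+T=7, G+C=12
Perfect-match Tm = 2(7) + 4(12) = 14 + 48 = 62°C
Mismatches (positions where the bases are not complementary): 4 (at positions 11, 12, 13, 17)
Effective Tm = 62 − 4×5 = 62 − 20 = 42°C

42°C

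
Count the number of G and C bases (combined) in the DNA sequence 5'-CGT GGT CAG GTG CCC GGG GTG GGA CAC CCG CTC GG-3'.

27

Scanning the sequence gives C=11, G=16, T=5, A=3.
G+C = 16 + 11 = 27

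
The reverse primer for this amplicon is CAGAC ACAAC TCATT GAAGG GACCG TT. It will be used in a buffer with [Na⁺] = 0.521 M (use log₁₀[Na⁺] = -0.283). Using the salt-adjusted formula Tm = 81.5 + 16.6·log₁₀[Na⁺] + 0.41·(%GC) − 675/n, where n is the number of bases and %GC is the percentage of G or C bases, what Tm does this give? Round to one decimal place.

Length n = 27. C=7, G=6, A=9, T=5
G+C = 13, so %GC = 13/27 × 100 = 48.148%
Salt term: 16.6 × (-0.283) = -4.698
GC term: 0.41 × 48.148 = 19.741; length term: −675/27 = −25
Tm = 81.5 + (-4.698) + 19.741 − 25 = 71.543 → 71.5°C

71.5°C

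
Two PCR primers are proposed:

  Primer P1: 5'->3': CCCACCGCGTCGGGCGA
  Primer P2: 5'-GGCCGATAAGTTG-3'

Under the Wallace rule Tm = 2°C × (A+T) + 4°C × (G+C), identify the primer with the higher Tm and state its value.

Primer P1, 62°C

Primer P1: A+T=3, G+C=14 → Tm = 2(3)+4(14) = 62°C
Primer P2: A+T=6, G+C=7 → Tm = 2(6)+4(7) = 40°C
62°C vs 40°C → primer P1 is higher.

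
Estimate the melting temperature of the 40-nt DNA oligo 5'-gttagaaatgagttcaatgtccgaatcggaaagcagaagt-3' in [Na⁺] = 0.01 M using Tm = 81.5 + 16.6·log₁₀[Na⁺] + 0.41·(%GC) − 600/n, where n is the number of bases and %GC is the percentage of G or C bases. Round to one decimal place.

Length n = 40. T=9, C=5, G=11, A=15
G+C = 16, so %GC = 16/40 × 100 = 40%
Salt term: 16.6 × (-2) = -33.2
GC term: 0.41 × 40 = 16.4; length term: −600/40 = −15
Tm = 81.5 + (-33.2) + 16.4 − 15 = 49.7 → 49.7°C

49.7°C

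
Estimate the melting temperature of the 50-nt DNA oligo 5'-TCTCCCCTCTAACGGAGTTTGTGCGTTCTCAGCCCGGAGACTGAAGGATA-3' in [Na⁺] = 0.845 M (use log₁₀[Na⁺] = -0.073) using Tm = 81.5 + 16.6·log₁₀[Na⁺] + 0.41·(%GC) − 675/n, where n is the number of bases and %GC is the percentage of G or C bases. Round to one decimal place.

Length n = 50. G=13, T=13, A=10, C=14
G+C = 27, so %GC = 27/50 × 100 = 54%
Salt term: 16.6 × (-0.073) = -1.212
GC term: 0.41 × 54 = 22.14; length term: −675/50 = −13.5
Tm = 81.5 + (-1.212) + 22.14 − 13.5 = 88.928 → 88.9°C

88.9°C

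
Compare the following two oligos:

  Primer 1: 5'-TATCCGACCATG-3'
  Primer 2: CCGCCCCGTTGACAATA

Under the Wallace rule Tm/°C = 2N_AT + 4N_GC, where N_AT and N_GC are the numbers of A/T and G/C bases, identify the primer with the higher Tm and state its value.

Primer 2, 54°C

Primer 1: A+T=6, G+C=6 → Tm = 2(6)+4(6) = 36°C
Primer 2: A+T=7, G+C=10 → Tm = 2(7)+4(10) = 54°C
36°C vs 54°C → primer 2 is higher.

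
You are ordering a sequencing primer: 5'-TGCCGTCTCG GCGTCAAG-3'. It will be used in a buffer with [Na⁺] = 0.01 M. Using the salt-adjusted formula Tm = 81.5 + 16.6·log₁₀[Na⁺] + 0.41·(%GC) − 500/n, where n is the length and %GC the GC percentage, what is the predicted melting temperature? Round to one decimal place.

47.9°C

Length n = 18. Scanning the sequence gives G=6, C=6, A=2, T=4.
G+C = 12, so %GC = 12/18 × 100 = 66.667%
Salt term: 16.6 × (-2) = -33.2
GC term: 0.41 × 66.667 = 27.333; length term: −500/18 = −27.778
Tm = 81.5 + (-33.2) + 27.333 − 27.778 = 47.855 → 47.9°C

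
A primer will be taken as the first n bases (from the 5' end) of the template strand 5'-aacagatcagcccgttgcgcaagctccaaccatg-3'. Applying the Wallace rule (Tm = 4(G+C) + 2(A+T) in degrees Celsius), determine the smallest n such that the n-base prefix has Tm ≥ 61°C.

First 19 bases: AACAGATCAGCCCGTTGCG → Tm = 60°C (< 61°C)
First 20 bases: AACAGATCAGCCCGTTGCGC → Tm = 64°C (≥ 61°C)
Each additional base adds 2°C (A/T) or 4°C (G/C), so Tm is non-decreasing in n; n = 20 is the first length to reach 61°C.

n = 20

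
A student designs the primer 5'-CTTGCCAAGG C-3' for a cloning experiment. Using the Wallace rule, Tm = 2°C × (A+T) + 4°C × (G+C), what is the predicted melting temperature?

Scanning the sequence gives A=2, G=3, T=2, C=4.
AT pairs contribute 4, GC pairs contribute 7.
Tm = 4·7 + 2·4 = 28 + 8 = 36°C

36°C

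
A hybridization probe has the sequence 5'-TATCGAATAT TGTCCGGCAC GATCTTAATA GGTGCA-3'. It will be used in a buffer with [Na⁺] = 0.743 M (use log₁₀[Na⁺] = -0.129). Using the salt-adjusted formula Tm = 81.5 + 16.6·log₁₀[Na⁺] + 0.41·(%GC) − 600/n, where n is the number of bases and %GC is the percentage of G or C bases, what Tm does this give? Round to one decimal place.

Length n = 36. Counting bases: A=10, G=8, T=11, C=7
G+C = 15, so %GC = 15/36 × 100 = 41.667%
Salt term: 16.6 × (-0.129) = -2.141
GC term: 0.41 × 41.667 = 17.083; length term: −600/36 = −16.667
Tm = 81.5 + (-2.141) + 17.083 − 16.667 = 79.775 → 79.8°C

79.8°C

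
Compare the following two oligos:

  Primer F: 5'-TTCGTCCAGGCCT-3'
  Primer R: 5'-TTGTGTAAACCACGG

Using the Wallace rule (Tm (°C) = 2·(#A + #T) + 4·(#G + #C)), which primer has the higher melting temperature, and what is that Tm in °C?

Primer R, 44°C

Primer F: A+T=5, G+C=8 → Tm = 2(5)+4(8) = 42°C
Primer R: A+T=8, G+C=7 → Tm = 2(8)+4(7) = 44°C
42°C vs 44°C → primer R is higher.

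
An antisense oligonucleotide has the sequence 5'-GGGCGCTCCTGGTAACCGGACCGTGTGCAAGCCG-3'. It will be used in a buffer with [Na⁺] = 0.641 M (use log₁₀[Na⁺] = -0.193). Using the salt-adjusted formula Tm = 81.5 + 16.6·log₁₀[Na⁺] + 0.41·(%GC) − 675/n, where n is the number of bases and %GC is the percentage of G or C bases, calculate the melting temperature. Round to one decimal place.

87.4°C

Length n = 34. Base counts: T=5, G=13, C=11, A=5
G+C = 24, so %GC = 24/34 × 100 = 70.588%
Salt term: 16.6 × (-0.193) = -3.204
GC term: 0.41 × 70.588 = 28.941; length term: −675/34 = −19.853
Tm = 81.5 + (-3.204) + 28.941 − 19.853 = 87.384 → 87.4°C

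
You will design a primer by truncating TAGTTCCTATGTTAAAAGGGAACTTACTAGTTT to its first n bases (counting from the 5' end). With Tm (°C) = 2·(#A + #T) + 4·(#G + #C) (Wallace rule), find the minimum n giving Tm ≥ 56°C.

n = 21

First 20 bases: TAGTTCCTATGTTAAAAGGG → Tm = 54°C (< 56°C)
First 21 bases: TAGTTCCTATGTTAAAAGGGA → Tm = 56°C (≥ 56°C)
Since every base adds ≥2°C, Tm only increases with n, so the threshold is first crossed at n = 21.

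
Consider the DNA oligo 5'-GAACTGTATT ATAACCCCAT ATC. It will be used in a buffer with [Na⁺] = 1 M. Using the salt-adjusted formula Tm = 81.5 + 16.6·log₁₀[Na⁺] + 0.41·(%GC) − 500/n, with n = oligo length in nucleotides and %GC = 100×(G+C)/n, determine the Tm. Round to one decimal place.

Length n = 23. A=8, G=2, C=6, T=7
G+C = 8, so %GC = 8/23 × 100 = 34.783%
Salt term: 16.6 × (0) = 0
GC term: 0.41 × 34.783 = 14.261; length term: −500/23 = −21.739
Tm = 81.5 + (0) + 14.261 − 21.739 = 74.022 → 74.0°C

74.0°C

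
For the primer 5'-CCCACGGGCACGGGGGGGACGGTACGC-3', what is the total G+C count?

22

Counting bases: A=4, G=13, T=1, C=9
G+C = 13 + 9 = 22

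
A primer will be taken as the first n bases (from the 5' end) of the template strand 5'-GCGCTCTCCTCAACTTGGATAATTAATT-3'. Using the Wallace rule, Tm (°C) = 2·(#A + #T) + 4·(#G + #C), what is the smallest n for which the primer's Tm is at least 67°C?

n = 23

First 22 bases: GCGCTCTCCTCAACTTGGATAA → Tm = 66°C (< 67°C)
First 23 bases: GCGCTCTCCTCAACTTGGATAAT → Tm = 68°C (≥ 67°C)
Since every base adds ≥2°C, Tm only increases with n, so the threshold is first crossed at n = 23.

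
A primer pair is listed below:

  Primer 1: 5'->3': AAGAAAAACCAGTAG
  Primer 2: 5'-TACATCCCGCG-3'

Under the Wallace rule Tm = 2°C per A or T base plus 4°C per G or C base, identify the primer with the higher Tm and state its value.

Primer 1: A+T=10, G+C=5 → Tm = 2(10)+4(5) = 40°C
Primer 2: A+T=4, G+C=7 → Tm = 2(4)+4(7) = 36°C
40°C vs 36°C → primer 1 is higher.

Primer 1, 40°C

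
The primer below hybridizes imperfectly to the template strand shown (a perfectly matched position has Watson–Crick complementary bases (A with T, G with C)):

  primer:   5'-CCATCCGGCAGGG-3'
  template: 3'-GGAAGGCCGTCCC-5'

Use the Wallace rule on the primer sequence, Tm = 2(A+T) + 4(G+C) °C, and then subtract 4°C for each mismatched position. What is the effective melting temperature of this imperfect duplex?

Primer base counts: A=2, T=1, G=5, C=5 → A+T=3, G+C=10
Perfect-match Tm = 2(3) + 4(10) = 6 + 40 = 46°C
Mismatches (positions where the bases are not complementary): 1 (at position 3)
Effective Tm = 46 − 1×4 = 46 − 4 = 42°C

42°C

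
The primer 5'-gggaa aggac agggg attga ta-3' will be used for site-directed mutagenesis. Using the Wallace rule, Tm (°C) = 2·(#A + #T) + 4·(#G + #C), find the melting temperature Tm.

Scanning the sequence gives T=3, C=1, G=10, A=8.
AT pairs contribute 11, GC pairs contribute 11.
Tm = 2×11 + 4×11 = 66°C

66°C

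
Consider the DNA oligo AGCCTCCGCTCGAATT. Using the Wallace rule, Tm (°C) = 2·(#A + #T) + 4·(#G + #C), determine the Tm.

C=6, G=3, T=4, A=3
AT pairs contribute 7, GC pairs contribute 9.
Tm = 4·9 + 2·7 = 36 + 14 = 50°C

50°C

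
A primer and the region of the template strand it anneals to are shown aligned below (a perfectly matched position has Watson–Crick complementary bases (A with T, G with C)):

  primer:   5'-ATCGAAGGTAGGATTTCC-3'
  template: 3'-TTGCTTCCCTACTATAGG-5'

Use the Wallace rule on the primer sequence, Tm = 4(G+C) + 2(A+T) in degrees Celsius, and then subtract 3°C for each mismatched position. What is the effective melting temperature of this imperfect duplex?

40°C

Primer base counts: A=5, T=5, G=5, C=3 → A+T=10, G+C=8
Perfect-match Tm = 2(10) + 4(8) = 20 + 32 = 52°C
Mismatches (positions where the bases are not complementary): 4 (at positions 2, 9, 11, 15)
Effective Tm = 52 − 4×3 = 52 − 12 = 40°C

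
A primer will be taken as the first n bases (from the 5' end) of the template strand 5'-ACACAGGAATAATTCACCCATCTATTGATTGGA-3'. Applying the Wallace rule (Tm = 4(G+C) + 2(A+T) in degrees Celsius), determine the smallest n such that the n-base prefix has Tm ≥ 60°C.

n = 22

First 21 bases: ACACAGGAATAATTCACCCAT → Tm = 58°C (< 60°C)
First 22 bases: ACACAGGAATAATTCACCCATC → Tm = 62°C (≥ 60°C)
Each additional base adds 2°C (A/T) or 4°C (G/C), so Tm is non-decreasing in n; n = 22 is the first length to reach 60°C.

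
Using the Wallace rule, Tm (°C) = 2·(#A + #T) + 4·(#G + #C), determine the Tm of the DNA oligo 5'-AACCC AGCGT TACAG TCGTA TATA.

Counting bases: C=6, A=8, T=6, G=4
So N_AT = 14 and N_GC = 10.
Tm = 2(14) + 4(10) = 28 + 40 = 68°C

68°C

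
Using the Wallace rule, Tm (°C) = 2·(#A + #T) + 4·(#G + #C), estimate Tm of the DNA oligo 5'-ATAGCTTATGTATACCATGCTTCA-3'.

64°C

Counting bases: G=3, T=9, A=7, C=5
AT pairs contribute 16, GC pairs contribute 8.
Tm = 4·8 + 2·16 = 32 + 32 = 64°C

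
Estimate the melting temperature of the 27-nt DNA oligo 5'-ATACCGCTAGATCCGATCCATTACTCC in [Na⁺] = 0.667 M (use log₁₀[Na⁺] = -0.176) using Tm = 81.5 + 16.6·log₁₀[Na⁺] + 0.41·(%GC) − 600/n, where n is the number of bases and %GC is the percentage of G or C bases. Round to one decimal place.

Length n = 27. G=3, A=7, T=7, C=10
G+C = 13, so %GC = 13/27 × 100 = 48.148%
Salt term: 16.6 × (-0.176) = -2.922
GC term: 0.41 × 48.148 = 19.741; length term: −600/27 = −22.222
Tm = 81.5 + (-2.922) + 19.741 − 22.222 = 76.097 → 76.1°C

76.1°C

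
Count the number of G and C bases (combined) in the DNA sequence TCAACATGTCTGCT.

Counting bases: A=3, C=4, G=2, T=5
G+C = 2 + 4 = 6

6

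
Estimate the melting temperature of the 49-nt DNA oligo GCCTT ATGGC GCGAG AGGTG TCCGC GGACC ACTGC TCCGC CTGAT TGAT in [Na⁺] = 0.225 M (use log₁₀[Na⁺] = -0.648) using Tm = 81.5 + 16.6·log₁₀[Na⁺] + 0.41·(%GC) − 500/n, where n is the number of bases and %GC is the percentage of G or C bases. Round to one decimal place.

86.5°C

Length n = 49. Counting bases: G=16, T=11, A=7, C=15
G+C = 31, so %GC = 31/49 × 100 = 63.265%
Salt term: 16.6 × (-0.648) = -10.757
GC term: 0.41 × 63.265 = 25.939; length term: −500/49 = −10.204
Tm = 81.5 + (-10.757) + 25.939 − 10.204 = 86.478 → 86.5°C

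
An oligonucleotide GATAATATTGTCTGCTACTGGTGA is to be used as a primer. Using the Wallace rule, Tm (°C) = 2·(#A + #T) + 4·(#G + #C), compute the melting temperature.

Scanning the sequence gives T=9, A=6, G=6, C=3.
A+T = 15, G+C = 9
Tm = 4·9 + 2·15 = 36 + 30 = 66°C

66°C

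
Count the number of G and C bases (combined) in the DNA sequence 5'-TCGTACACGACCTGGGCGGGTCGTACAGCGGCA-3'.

A=6, T=5, C=10, G=12
G+C = 12 + 10 = 22

22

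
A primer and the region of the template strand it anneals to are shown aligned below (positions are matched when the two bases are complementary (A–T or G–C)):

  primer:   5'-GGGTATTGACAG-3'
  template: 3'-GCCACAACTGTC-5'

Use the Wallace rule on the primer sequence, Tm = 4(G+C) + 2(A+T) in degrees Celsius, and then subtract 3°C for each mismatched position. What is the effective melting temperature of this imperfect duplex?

Primer base counts: A=3, T=3, G=5, C=1 → A+T=6, G+C=6
Perfect-match Tm = 2(6) + 4(6) = 12 + 24 = 36°C
Mismatches (positions where the bases are not complementary): 2 (at positions 1, 5)
Effective Tm = 36 − 2×3 = 36 − 6 = 30°C

30°C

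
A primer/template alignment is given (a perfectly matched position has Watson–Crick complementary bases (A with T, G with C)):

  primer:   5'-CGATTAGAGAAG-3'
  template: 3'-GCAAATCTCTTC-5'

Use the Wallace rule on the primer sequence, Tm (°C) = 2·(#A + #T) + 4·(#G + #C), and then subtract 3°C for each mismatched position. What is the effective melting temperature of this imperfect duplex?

Primer base counts: A=5, T=2, G=4, C=1 → A+T=7, G+C=5
Perfect-match Tm = 2(7) + 4(5) = 14 + 20 = 34°C
Mismatches (positions where the bases are not complementary): 1 (at position 3)
Effective Tm = 34 − 1×3 = 34 − 3 = 31°C

31°C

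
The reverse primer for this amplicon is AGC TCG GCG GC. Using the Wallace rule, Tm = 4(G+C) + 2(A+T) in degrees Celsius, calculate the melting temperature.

Scanning the sequence gives C=4, A=1, T=1, G=5.
So N_AT = 2 and N_GC = 9.
Tm = 4·9 + 2·2 = 36 + 4 = 40°C

40°C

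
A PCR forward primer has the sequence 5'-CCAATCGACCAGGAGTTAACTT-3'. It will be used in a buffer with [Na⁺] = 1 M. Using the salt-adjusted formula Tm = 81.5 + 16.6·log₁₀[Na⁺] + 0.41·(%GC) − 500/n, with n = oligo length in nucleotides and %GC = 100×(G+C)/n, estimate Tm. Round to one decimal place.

Length n = 22. C=6, G=4, T=5, A=7
G+C = 10, so %GC = 10/22 × 100 = 45.455%
Salt term: 16.6 × (0) = 0
GC term: 0.41 × 45.455 = 18.637; length term: −500/22 = −22.727
Tm = 81.5 + (0) + 18.637 − 22.727 = 77.41 → 77.4°C

77.4°C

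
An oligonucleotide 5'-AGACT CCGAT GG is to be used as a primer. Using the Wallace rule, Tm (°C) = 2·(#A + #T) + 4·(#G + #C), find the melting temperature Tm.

T=2, C=3, A=3, G=4
So N_AT = 5 and N_GC = 7.
Tm = 4·7 + 2·5 = 28 + 10 = 38°C

38°C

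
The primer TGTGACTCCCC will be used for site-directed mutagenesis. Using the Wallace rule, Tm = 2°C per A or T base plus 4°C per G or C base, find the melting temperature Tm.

36°C

Counting bases: G=2, A=1, T=3, C=5
AT pairs contribute 4, GC pairs contribute 7.
Tm = 2×4 + 4×7 = 36°C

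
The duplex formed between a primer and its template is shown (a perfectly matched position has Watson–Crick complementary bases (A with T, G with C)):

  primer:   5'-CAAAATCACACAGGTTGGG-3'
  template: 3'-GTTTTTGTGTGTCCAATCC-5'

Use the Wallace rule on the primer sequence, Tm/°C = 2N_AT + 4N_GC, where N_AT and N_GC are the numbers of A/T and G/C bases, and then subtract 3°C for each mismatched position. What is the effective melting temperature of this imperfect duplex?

50°C

Primer base counts: A=7, T=3, G=5, C=4 → A+T=10, G+C=9
Perfect-match Tm = 2(10) + 4(9) = 20 + 36 = 56°C
Mismatches (positions where the bases are not complementary): 2 (at positions 6, 17)
Effective Tm = 56 − 2×3 = 56 − 6 = 50°C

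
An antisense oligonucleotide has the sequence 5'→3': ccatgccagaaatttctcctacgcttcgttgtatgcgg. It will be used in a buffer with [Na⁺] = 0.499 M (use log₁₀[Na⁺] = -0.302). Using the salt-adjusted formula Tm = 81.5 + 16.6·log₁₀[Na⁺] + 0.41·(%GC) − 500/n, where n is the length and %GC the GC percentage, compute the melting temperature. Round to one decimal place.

Length n = 38. Base counts: A=7, C=11, G=8, T=12
G+C = 19, so %GC = 19/38 × 100 = 50%
Salt term: 16.6 × (-0.302) = -5.013
GC term: 0.41 × 50 = 20.5; length term: −500/38 = −13.158
Tm = 81.5 + (-5.013) + 20.5 − 13.158 = 83.829 → 83.8°C

83.8°C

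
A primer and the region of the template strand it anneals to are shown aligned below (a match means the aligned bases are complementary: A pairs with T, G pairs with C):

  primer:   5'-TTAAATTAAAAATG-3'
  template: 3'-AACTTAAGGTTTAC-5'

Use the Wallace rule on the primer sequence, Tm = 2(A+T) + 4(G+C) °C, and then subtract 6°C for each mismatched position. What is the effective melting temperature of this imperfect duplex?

Primer base counts: A=8, T=5, G=1, C=0 → A+T=13, G+C=1
Perfect-match Tm = 2(13) + 4(1) = 26 + 4 = 30°C
Mismatches (positions where the bases are not complementary): 3 (at positions 3, 8, 9)
Effective Tm = 30 − 3×6 = 30 − 18 = 12°C

12°C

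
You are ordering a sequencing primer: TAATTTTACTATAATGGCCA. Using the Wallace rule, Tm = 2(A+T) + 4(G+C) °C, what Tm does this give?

50°C

Base counts: T=8, C=3, A=7, G=2
A+T = 15, G+C = 5
Tm = 2(15) + 4(5) = 30 + 20 = 50°C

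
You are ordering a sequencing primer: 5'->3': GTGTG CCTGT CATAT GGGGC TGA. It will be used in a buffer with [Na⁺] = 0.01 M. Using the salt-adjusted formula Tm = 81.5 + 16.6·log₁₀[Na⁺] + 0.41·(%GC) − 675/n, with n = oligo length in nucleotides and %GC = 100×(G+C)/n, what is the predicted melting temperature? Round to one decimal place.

42.1°C

Length n = 23. Counting bases: A=3, G=9, C=4, T=7
G+C = 13, so %GC = 13/23 × 100 = 56.522%
Salt term: 16.6 × (-2) = -33.2
GC term: 0.41 × 56.522 = 23.174; length term: −675/23 = −29.348
Tm = 81.5 + (-33.2) + 23.174 − 29.348 = 42.126 → 42.1°C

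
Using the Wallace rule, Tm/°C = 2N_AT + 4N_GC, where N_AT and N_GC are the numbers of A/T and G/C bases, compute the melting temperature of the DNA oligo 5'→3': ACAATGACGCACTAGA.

Scanning the sequence gives T=2, G=3, C=4, A=7.
So N_AT = 9 and N_GC = 7.
Tm = 4·7 + 2·9 = 28 + 18 = 46°C

46°C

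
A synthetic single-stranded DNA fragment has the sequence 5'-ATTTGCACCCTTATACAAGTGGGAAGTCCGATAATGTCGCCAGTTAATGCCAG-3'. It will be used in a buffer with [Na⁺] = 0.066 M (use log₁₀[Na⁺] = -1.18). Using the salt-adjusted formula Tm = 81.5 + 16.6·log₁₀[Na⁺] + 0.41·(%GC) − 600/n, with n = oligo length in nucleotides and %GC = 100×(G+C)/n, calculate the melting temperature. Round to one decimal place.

69.2°C

Length n = 53. Counting bases: T=14, C=12, G=12, A=15
G+C = 24, so %GC = 24/53 × 100 = 45.283%
Salt term: 16.6 × (-1.18) = -19.588
GC term: 0.41 × 45.283 = 18.566; length term: −600/53 = −11.321
Tm = 81.5 + (-19.588) + 18.566 − 11.321 = 69.157 → 69.2°C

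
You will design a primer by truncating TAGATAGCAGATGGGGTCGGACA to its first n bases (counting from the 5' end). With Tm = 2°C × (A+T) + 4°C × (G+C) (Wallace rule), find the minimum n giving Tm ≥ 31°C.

n = 12

First 11 bases: TAGATAGCAGA → Tm = 30°C (< 31°C)
First 12 bases: TAGATAGCAGAT → Tm = 32°C (≥ 31°C)
Since every base adds ≥2°C, Tm only increases with n, so the threshold is first crossed at n = 12.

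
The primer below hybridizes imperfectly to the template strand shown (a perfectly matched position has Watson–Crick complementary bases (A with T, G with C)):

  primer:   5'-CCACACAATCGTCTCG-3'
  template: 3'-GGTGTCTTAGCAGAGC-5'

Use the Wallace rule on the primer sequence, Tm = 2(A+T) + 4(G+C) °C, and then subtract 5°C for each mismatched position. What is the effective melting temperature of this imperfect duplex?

Primer base counts: A=4, T=3, G=2, C=7 → A+T=7, G+C=9
Perfect-match Tm = 2(7) + 4(9) = 14 + 36 = 50°C
Mismatches (positions where the bases are not complementary): 1 (at position 6)
Effective Tm = 50 − 1×5 = 50 − 5 = 45°C

45°C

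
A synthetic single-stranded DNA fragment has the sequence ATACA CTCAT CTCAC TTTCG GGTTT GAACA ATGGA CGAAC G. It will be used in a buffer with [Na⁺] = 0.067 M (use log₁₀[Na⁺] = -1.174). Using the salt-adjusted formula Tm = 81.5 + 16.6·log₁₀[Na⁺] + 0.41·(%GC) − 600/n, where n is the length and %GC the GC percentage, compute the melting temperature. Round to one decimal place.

65.4°C

Length n = 41. C=10, G=8, T=11, A=12
G+C = 18, so %GC = 18/41 × 100 = 43.902%
Salt term: 16.6 × (-1.174) = -19.488
GC term: 0.41 × 43.902 = 18; length term: −600/41 = −14.634
Tm = 81.5 + (-19.488) + 18 − 14.634 = 65.378 → 65.4°C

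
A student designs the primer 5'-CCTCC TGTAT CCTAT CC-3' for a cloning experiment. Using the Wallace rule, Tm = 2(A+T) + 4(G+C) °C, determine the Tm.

Counting bases: G=1, T=6, A=2, C=8
AT pairs contribute 8, GC pairs contribute 9.
Tm = 4·9 + 2·8 = 36 + 16 = 52°C

52°C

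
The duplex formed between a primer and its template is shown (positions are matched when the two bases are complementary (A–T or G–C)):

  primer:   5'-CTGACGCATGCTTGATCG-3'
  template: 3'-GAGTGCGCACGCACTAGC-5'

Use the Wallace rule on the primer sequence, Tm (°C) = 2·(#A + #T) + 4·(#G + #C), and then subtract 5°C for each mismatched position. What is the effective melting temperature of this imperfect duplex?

41°C

Primer base counts: A=3, T=5, G=5, C=5 → A+T=8, G+C=10
Perfect-match Tm = 2(8) + 4(10) = 16 + 40 = 56°C
Mismatches (positions where the bases are not complementary): 3 (at positions 3, 8, 12)
Effective Tm = 56 − 3×5 = 56 − 15 = 41°C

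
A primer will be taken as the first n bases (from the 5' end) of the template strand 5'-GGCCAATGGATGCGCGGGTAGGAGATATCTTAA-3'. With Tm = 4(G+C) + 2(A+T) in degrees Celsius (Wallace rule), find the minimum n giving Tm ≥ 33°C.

n = 11

First 10 bases: GGCCAATGGA → Tm = 32°C (< 33°C)
First 11 bases: GGCCAATGGAT → Tm = 34°C (≥ 33°C)
Since every base adds ≥2°C, Tm only increases with n, so the threshold is first crossed at n = 11.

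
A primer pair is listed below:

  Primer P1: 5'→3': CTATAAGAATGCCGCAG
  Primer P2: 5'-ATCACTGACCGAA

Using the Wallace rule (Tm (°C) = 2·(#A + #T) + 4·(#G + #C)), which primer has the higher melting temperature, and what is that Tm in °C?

Primer P1: A+T=9, G+C=8 → Tm = 2(9)+4(8) = 50°C
Primer P2: A+T=7, G+C=6 → Tm = 2(7)+4(6) = 38°C
50°C vs 38°C → primer P1 is higher.

Primer P1, 50°C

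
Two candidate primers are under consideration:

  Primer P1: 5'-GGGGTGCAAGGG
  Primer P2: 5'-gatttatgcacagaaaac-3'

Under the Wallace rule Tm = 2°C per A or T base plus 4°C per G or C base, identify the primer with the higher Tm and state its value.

Primer P2, 48°C

Primer P1: A+T=3, G+C=9 → Tm = 2(3)+4(9) = 42°C
Primer P2: A+T=12, G+C=6 → Tm = 2(12)+4(6) = 48°C
42°C vs 48°C → primer P2 is higher.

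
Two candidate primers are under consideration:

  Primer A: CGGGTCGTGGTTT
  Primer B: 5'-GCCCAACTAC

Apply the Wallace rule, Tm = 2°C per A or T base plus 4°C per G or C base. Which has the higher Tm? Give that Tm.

Primer A, 42°C

Primer A: A+T=5, G+C=8 → Tm = 2(5)+4(8) = 42°C
Primer B: A+T=4, G+C=6 → Tm = 2(4)+4(6) = 32°C
42°C vs 32°C → primer A is higher.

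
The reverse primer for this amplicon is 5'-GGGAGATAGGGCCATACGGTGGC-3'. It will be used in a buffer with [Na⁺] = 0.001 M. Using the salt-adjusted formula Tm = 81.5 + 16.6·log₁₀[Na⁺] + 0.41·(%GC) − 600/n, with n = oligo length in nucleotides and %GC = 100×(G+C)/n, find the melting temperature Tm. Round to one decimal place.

32.4°C

Length n = 23. A=5, C=4, T=3, G=11
G+C = 15, so %GC = 15/23 × 100 = 65.217%
Salt term: 16.6 × (-3) = -49.8
GC term: 0.41 × 65.217 = 26.739; length term: −600/23 = −26.087
Tm = 81.5 + (-49.8) + 26.739 − 26.087 = 32.352 → 32.4°C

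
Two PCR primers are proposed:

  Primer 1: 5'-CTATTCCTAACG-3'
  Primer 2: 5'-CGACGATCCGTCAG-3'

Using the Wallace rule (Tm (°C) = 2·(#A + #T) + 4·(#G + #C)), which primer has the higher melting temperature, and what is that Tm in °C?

Primer 1: A+T=7, G+C=5 → Tm = 2(7)+4(5) = 34°C
Primer 2: A+T=5, G+C=9 → Tm = 2(5)+4(9) = 46°C
34°C vs 46°C → primer 2 is higher.

Primer 2, 46°C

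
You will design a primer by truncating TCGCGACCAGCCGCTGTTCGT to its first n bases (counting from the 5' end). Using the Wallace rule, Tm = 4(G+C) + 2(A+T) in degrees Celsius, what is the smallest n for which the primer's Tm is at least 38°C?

First 10 bases: TCGCGACCAG → Tm = 34°C (< 38°C)
First 11 bases: TCGCGACCAGC → Tm = 38°C (≥ 38°C)
Each additional base adds 2°C (A/T) or 4°C (G/C), so Tm is non-decreasing in n; n = 11 is the first length to reach 38°C.

n = 11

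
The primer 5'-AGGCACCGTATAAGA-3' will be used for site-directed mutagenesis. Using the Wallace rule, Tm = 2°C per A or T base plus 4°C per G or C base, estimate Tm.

44°C

Scanning the sequence gives C=3, A=6, G=4, T=2.
AT pairs contribute 8, GC pairs contribute 7.
Tm = 4·7 + 2·8 = 28 + 16 = 44°C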